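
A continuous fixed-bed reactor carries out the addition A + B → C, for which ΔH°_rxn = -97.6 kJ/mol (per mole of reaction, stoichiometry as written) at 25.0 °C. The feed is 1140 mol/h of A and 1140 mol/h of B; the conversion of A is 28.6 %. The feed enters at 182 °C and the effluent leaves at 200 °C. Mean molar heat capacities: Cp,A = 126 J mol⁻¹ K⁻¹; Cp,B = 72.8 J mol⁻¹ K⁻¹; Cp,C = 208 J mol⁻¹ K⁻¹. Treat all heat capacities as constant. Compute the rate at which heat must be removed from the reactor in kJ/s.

Extent of reaction ξ = 0.286 × 1140 = 326.04 mol/h
Reaction term: ξ·ΔH°_rxn = 326.04 × -97.6 = -31822 kJ/h
Sensible, feed 182→25 °C: -35581 kJ/h
Outlet flows (mol/h): A 813.96, B 813.96, C 326.04
Sensible, products 25→200 °C: 40186 kJ/h
Q = ΔH = -27217 kJ/h = -7.5603 kW
Heat removed = 7.5603 kJ/s

Q_out = 7.56 kJ/s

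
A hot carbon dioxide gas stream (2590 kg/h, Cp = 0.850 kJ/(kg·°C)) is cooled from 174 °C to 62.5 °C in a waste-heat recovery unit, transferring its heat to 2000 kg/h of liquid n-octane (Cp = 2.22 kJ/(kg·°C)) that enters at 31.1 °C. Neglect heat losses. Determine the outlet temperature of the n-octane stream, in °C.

Heat released by hot stream: Q = 2590 × 0.850 × (174 − 62.5) = 245470 kJ/h
Energy balance on cold side (adiabatic exchanger): Q = ṁ_c·Cp_c·(T_c,out − T_c,in)
T_c,out = 31.1 + 245470/(2000 × 2.22) = 86.385 °C

T_c,out = 86.4 °C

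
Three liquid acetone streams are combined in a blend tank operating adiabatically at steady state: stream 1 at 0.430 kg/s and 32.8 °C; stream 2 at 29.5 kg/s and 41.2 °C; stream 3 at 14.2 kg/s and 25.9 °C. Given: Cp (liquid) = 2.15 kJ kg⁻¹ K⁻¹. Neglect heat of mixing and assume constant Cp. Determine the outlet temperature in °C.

Adiabatic, steady state ⇒ Σ ṁᵢCp,ᵢ(T_out − Tᵢ) = 0
Σ ṁᵢCp,ᵢTᵢ = 0.430×2.15×32.8 + 29.5×2.15×41.2 + 14.2×2.15×25.9 = 3434.2
Σ ṁᵢCp,ᵢ = 0.430×2.15 + 29.5×2.15 + 14.2×2.15 = 94.879
T_out = 3434.2 / 94.879 = 36.195 °C

T_out = 36.2 °C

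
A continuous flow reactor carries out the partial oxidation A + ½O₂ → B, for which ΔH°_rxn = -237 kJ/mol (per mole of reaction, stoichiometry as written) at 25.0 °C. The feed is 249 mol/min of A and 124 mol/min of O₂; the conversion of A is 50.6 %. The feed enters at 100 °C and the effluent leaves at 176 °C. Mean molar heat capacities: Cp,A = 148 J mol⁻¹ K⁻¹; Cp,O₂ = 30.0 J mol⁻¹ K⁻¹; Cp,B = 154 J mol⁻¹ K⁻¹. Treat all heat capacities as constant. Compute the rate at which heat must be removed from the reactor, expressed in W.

Extent of reaction ξ = 0.506 × 249 = 125.99 mol/min
Reaction term: ξ·ΔH°_rxn = 125.99 × -237 = -29861 kJ/min
Sensible, feed 100→25 °C: -3042.9 kJ/min
Outlet flows (mol/min): A 123.01, O₂ 61.003, B 125.99
Sensible, products 25→176 °C: 5955.1 kJ/min
Q = ΔH = -26948 kJ/min = -449.14 kW
Heat removed = 449140 W

Q_out = 449000 W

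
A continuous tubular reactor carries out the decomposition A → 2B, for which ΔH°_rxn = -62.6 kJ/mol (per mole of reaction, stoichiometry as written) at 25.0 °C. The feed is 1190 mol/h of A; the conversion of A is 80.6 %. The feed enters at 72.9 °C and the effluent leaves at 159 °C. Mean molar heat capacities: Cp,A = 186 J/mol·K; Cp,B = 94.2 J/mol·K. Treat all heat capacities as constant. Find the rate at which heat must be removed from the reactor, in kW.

Extent of reaction ξ = 0.806 × 1190 = 959.14 mol/h
Reaction term: ξ·ΔH°_rxn = 959.14 × -62.6 = -60042 kJ/h
Sensible, feed 72.9→25 °C: -10602 kJ/h
Outlet flows (mol/h): A 230.86, B 1918.3
Sensible, products 25→159 °C: 29968 kJ/h
Q = ΔH = -40676 kJ/h = -11.299 kW
Heat removed = 11.299 kW

Q_out = 11.3 kW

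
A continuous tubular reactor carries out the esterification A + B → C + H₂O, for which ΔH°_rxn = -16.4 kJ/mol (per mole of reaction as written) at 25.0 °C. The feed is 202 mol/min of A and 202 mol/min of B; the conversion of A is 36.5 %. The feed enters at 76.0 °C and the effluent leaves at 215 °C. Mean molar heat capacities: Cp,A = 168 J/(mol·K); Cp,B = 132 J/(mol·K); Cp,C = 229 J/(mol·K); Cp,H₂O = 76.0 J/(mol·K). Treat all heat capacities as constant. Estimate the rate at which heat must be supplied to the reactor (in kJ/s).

Extent of reaction ξ = 0.365 × 202 = 73.73 mol/min
Reaction term: ξ·ΔH°_rxn = 73.73 × -16.4 = -1209.2 kJ/min
Sensible, feed 76.0→25 °C: -3090.6 kJ/min
Outlet flows (mol/min): A 128.27, B 128.27, C 73.73, H₂O 73.73
Sensible, products 25→215 °C: 11584 kJ/min
Q = ΔH = 7284.3 kJ/min = 121.4 kW
Heat supplied = 121.4 kJ/s

Q_in = 121 kJ/s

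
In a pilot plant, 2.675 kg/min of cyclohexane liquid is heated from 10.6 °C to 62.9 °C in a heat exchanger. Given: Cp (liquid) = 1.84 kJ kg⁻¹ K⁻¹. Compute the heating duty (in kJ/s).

Q = 4.29 kJ/s

Q = ṁ·Cp·ΔT = 2.675 × 1.84 × (62.9 − 10.6) = 257.42 kJ/min
Converting: 257.42 / 60 s = 4.2903 kW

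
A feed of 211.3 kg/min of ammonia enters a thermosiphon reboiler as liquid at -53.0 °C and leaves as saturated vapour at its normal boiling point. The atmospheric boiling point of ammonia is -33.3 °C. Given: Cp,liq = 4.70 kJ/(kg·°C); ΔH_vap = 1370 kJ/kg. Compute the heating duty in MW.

Q = 5.15 MW

liquid -53.0→-33.3 °C: 92.59 kJ/kg
vaporisation at -33.3 °C: 1370 kJ/kg
Δh = 92.59 + 1370 = 1462.6 kJ/kg
Q = ṁ·Δh = 211.3 kg/min × 1462.6 kJ/kg = 309050 kJ/min
|Q| = 5150.8 kW = 5.1508 MW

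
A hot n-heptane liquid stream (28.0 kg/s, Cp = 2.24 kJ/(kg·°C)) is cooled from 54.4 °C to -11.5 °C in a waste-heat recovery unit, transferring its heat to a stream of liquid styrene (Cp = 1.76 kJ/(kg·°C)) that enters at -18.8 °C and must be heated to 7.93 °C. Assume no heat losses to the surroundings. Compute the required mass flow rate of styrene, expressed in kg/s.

ṁ_c = 87.9 kg/s

Heat released by hot stream: Q = 28.0 × 2.24 × (54.4 − -11.5) = 4133.2 kJ/s
Energy balance on cold side (adiabatic exchanger): Q = ṁ_c·Cp_c·(T_c,out − T_c,in)
ṁ_c = 4133.2 / [1.76 × (7.93 − -18.8)] = 87.858 kg/s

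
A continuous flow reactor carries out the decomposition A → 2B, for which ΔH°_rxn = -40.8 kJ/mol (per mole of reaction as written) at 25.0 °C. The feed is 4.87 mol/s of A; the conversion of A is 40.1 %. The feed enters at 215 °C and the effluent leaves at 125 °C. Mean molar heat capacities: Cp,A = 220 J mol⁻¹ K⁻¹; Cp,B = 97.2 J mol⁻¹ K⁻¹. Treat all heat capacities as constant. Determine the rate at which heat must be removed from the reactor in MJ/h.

Q_out = 652 MJ/h

Extent of reaction ξ = 0.401 × 4.87 = 1.9529 mol/s
Reaction term: ξ·ΔH°_rxn = 1.9529 × -40.8 = -79.677 kJ/s
Sensible, feed 215→25 °C: -203.57 kJ/s
Outlet flows (mol/s): A 2.9171, B 3.9057
Sensible, products 25→125 °C: 102.14 kJ/s
Q = ΔH = -181.1 kJ/s = -181.1 kW
Heat removed = 651.97 MJ/h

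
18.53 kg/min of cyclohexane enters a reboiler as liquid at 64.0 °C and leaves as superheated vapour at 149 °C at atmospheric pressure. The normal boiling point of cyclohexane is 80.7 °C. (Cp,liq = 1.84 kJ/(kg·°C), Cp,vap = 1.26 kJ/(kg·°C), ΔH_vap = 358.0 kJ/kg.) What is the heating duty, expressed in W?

liquid 64.0→80.7 °C: 30.728 kJ/kg
vaporisation at 80.7 °C: 358 kJ/kg
vapour 80.7→149 °C: 86.058 kJ/kg
Δh = 30.728 + 358 + 86.058 = 474.79 kJ/kg
Q = ṁ·Δh = 18.53 kg/min × 474.79 kJ/kg = 8797.8 kJ/min
|Q| = 146.63 kW = 146630 W

Q = 147000 W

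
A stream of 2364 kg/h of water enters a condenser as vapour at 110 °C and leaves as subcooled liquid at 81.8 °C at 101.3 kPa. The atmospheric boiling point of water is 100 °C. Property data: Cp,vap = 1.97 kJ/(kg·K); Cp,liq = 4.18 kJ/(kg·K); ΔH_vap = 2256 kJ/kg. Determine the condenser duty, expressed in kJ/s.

Q_c = 1540 kJ/s

vapour 110→100 °C: -19.7 kJ/kg
condensation at 100 °C: -2256 kJ/kg
liquid 100→81.8 °C: -76.076 kJ/kg
Δh = -19.7 + -2256 + -76.076 = -2351.8 kJ/kg
Q = ṁ·Δh = 2364 kg/h × -2351.8 kJ/kg = -5.5596e+06 kJ/h
|Q| = 1544.3 kW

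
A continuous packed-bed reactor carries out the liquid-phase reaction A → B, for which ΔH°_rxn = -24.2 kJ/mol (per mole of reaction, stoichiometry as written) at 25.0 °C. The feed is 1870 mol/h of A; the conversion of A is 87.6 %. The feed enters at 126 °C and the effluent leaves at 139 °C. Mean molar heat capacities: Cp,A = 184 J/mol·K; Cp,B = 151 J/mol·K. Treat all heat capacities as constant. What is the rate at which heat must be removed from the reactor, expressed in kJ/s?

Extent of reaction ξ = 0.876 × 1870 = 1638.1 mol/h
Reaction term: ξ·ΔH°_rxn = 1638.1 × -24.2 = -39643 kJ/h
Sensible, feed 126→25 °C: -34752 kJ/h
Outlet flows (mol/h): A 231.88, B 1638.1
Sensible, products 25→139 °C: 33063 kJ/h
Q = ΔH = -41332 kJ/h = -11.481 kW
Heat removed = 11.481 kJ/s

Q_out = 11.5 kJ/s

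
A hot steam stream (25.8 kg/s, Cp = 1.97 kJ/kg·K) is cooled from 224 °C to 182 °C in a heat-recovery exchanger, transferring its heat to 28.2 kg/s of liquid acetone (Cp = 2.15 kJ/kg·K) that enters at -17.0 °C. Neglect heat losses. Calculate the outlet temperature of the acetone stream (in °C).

T_c,out = 18.2 °C

Heat released by hot stream: Q = 25.8 × 1.97 × (224 − 182) = 2134.7 kJ/s
Energy balance on cold side (adiabatic exchanger): Q = ṁ_c·Cp_c·(T_c,out − T_c,in)
T_c,out = -17.0 + 2134.7/(28.2 × 2.15) = 18.209 °C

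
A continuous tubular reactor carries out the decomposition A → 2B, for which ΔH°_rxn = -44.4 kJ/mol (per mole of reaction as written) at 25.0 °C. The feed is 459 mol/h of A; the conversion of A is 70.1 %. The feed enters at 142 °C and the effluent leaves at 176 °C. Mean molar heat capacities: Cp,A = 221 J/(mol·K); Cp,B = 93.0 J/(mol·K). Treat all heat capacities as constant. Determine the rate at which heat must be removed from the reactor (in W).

Q_out = 3480 W

Extent of reaction ξ = 0.701 × 459 = 321.76 mol/h
Reaction term: ξ·ΔH°_rxn = 321.76 × -44.4 = -14286 kJ/h
Sensible, feed 142→25 °C: -11868 kJ/h
Outlet flows (mol/h): A 137.24, B 643.52
Sensible, products 25→176 °C: 13617 kJ/h
Q = ΔH = -12538 kJ/h = -3.4827 kW
Heat removed = 3482.7 W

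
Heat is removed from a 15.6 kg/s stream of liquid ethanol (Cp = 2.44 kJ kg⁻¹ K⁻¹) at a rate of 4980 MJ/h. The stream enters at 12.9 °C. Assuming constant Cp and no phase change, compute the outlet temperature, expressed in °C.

Q = 4980 MJ/h = 1383.3 kJ/s
ΔT = Q/(ṁ·Cp) = 1383.3/(15.6×2.44) = 36.342 K
T_out = 12.9 − 36.342 = -23.442 °C

T_out = -23.4 °C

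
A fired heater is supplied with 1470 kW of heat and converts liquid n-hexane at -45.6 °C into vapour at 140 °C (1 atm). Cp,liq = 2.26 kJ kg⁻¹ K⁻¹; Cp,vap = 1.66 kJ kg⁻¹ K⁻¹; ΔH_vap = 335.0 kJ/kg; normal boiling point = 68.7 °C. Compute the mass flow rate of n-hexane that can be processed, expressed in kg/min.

ṁ = 124 kg/min

Δh = 2.26×(68.7−-45.6) + 335.0 + 1.66×(140−68.7) = 711.68 kJ/kg
Q = 1470 kW = 1470 kJ/s = 88200 kJ/min
ṁ = Q/Δh = 88200 / 711.68 = 123.93 kg/min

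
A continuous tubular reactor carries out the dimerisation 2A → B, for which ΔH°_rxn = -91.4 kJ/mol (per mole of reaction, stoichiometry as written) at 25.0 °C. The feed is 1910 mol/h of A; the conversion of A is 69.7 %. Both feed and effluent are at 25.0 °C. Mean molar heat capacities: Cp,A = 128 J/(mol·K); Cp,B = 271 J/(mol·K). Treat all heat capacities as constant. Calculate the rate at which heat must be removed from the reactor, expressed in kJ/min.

Extent of reaction ξ = 0.697 × 1910 / 2 = 665.63 mol/h
Reaction term: ξ·ΔH°_rxn = 665.63 × -91.4 = -60839 kJ/h
Q = ΔH = -60839 kJ/h = -16.9 kW
Heat removed = 1014 kJ/min

Q_out = 1010 kJ/min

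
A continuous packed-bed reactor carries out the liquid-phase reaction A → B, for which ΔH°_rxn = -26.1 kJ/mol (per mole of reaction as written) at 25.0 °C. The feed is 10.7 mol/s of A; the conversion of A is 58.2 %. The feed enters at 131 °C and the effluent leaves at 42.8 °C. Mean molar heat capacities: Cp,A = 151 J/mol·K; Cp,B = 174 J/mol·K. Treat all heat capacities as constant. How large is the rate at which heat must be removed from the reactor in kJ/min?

Q_out = 18100 kJ/min

Extent of reaction ξ = 0.582 × 10.7 = 6.2274 mol/s
Reaction term: ξ·ΔH°_rxn = 6.2274 × -26.1 = -162.54 kJ/s
Sensible, feed 131→25 °C: -171.26 kJ/s
Outlet flows (mol/s): A 4.4726, B 6.2274
Sensible, products 25→42.8 °C: 31.309 kJ/s
Q = ΔH = -302.49 kJ/s = -302.49 kW
Heat removed = 18149 kJ/min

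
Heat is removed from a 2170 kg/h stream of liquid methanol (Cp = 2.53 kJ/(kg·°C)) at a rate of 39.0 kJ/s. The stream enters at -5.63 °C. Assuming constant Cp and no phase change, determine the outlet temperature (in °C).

T_out = -31.2 °C

Q = 39.0 kJ/s = 140400 kJ/h
ΔT = Q/(ṁ·Cp) = 140400/(2170×2.53) = 25.573 K
T_out = -5.63 − 25.573 = -31.203 °C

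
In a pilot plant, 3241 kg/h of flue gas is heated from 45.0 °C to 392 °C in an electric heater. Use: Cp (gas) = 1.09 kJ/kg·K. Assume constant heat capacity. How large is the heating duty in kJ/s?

Q = ṁ·Cp·ΔT = 3241 × 1.09 × (392 − 45.0) = 1.2258e+06 kJ/h
Converting: 1.2258e+06 / 3600 s = 340.51 kW

Q = 341 kJ/s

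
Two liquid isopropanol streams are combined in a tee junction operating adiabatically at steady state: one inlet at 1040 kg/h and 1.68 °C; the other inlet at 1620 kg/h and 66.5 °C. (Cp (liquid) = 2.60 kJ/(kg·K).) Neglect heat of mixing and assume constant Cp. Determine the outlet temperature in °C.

Adiabatic, steady state ⇒ Σ ṁᵢCp,ᵢ(T_out − Tᵢ) = 0
T_out = Σ ṁᵢCp,ᵢTᵢ / Σ ṁᵢCp,ᵢ
      = 284640 / 6916 = 41.157 °C

T_out = 41.2 °C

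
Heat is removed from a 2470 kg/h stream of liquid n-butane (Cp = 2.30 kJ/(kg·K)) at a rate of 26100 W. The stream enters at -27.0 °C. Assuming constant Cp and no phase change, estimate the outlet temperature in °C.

Q = 26100 W = 93960 kJ/h
ΔT = Q/(ṁ·Cp) = 93960/(2470×2.30) = 16.539 K
T_out = -27.0 − 16.539 = -43.539 °C

T_out = -43.5 °C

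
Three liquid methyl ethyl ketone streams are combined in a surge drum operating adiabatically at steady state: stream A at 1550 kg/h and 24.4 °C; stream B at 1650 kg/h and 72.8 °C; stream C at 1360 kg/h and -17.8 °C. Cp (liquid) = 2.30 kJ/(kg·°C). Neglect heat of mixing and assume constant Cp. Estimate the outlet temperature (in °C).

T_out = 29.3 °C

No heat crosses the boundary, so H_out = H_in.
Σ ṁᵢCp,ᵢTᵢ = 1550×2.30×24.4 + 1650×2.30×72.8 + 1360×2.30×-17.8 = 307580
Σ ṁᵢCp,ᵢ = 1550×2.30 + 1650×2.30 + 1360×2.30 = 10488
T_out = 307580 / 10488 = 29.327 °C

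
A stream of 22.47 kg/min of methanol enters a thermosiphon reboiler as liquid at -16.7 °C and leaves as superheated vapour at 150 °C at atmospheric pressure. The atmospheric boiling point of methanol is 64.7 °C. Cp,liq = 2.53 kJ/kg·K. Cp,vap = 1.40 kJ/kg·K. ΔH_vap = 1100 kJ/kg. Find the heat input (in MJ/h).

Q = 1920 MJ/h

liquid -16.7→64.7 °C: 205.94 kJ/kg
vaporisation at 64.7 °C: 1100 kJ/kg
vapour 64.7→150 °C: 119.42 kJ/kg
Δh = 205.94 + 1100 + 119.42 = 1425.4 kJ/kg
Q = ṁ·Δh = 22.47 kg/min × 1425.4 kJ/kg = 32028 kJ/min
|Q| = 533.8 kW = 1921.7 MJ/h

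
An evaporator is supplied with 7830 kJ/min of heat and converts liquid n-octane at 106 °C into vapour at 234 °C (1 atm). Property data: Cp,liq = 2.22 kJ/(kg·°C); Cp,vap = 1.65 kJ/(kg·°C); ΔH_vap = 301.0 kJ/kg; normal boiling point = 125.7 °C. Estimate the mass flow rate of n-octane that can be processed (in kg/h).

Δh = 2.22×(125.7−106) + 301.0 + 1.65×(234−125.7) = 523.43 kJ/kg
Q = 7830 kJ/min = 130.5 kJ/s = 469800 kJ/h
ṁ = Q/Δh = 469800 / 523.43 = 897.54 kg/h

ṁ = 898 kg/h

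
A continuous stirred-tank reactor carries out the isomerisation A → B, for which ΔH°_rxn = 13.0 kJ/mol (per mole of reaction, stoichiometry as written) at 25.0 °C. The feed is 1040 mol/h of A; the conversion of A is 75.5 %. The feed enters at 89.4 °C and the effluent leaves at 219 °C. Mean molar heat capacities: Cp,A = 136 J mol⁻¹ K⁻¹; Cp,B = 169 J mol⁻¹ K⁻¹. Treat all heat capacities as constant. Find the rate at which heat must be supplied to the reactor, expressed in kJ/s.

Q_in = 9.32 kJ/s

Extent of reaction ξ = 0.755 × 1040 = 785.2 mol/h
Reaction term: ξ·ΔH°_rxn = 785.2 × 13.0 = 10208 kJ/h
Sensible, feed 89.4→25 °C: -9108.7 kJ/h
Outlet flows (mol/h): A 254.8, B 785.2
Sensible, products 25→219 °C: 32466 kJ/h
Q = ΔH = 33565 kJ/h = 9.3236 kW
Heat supplied = 9.3236 kJ/s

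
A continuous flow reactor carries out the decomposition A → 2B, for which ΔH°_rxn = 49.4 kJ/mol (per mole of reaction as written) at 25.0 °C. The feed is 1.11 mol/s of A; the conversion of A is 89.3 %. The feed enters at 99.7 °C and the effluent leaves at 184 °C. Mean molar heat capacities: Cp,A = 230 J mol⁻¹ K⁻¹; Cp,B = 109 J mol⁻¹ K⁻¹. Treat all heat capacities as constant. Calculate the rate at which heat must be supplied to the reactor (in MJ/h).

Q_in = 247 MJ/h

Extent of reaction ξ = 0.893 × 1.11 = 0.99123 mol/s
Reaction term: ξ·ΔH°_rxn = 0.99123 × 49.4 = 48.967 kJ/s
Sensible, feed 99.7→25 °C: -19.071 kJ/s
Outlet flows (mol/s): A 0.11877, B 1.9825
Sensible, products 25→184 °C: 38.701 kJ/s
Q = ΔH = 68.597 kJ/s = 68.597 kW
Heat supplied = 246.95 MJ/h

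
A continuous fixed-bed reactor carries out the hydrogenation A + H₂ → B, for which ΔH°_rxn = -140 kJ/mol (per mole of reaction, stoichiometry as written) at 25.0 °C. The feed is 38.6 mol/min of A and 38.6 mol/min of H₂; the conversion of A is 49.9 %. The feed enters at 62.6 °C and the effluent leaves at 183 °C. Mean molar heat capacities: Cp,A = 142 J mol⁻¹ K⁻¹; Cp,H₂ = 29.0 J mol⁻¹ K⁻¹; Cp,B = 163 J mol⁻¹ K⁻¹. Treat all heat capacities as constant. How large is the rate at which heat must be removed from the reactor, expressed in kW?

Extent of reaction ξ = 0.499 × 38.6 = 19.261 mol/min
Reaction term: ξ·ΔH°_rxn = 19.261 × -140 = -2696.6 kJ/min
Sensible, feed 62.6→25 °C: -248.18 kJ/min
Outlet flows (mol/min): A 19.339, H₂ 19.339, B 19.261
Sensible, products 25→183 °C: 1018.5 kJ/min
Q = ΔH = -1926.2 kJ/min = -32.104 kW
Heat removed = 32.104 kW

Q_out = 32.1 kW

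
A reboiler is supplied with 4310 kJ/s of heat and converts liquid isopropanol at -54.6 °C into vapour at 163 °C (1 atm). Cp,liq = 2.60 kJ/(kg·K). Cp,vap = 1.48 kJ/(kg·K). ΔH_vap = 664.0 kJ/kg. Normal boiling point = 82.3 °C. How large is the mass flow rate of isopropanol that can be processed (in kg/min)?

ṁ = 227 kg/min

Δh = 2.60×(82.3−-54.6) + 664.0 + 1.48×(163−82.3) = 1139.4 kJ/kg
Q = 4310 kJ/s = 4310 kJ/s = 258600 kJ/min
ṁ = Q/Δh = 258600 / 1139.4 = 226.97 kg/min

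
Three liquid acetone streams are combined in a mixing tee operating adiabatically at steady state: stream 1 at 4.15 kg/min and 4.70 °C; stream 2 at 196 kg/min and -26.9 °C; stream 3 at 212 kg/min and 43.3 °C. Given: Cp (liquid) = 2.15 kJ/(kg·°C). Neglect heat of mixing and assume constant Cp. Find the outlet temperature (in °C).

No heat crosses the boundary, so H_out = H_in.
T_out = Σ ṁᵢCp,ᵢTᵢ / Σ ṁᵢCp,ᵢ
      = 8442.4 / 886.12 = 9.5274 °C

T_out = 9.53 °C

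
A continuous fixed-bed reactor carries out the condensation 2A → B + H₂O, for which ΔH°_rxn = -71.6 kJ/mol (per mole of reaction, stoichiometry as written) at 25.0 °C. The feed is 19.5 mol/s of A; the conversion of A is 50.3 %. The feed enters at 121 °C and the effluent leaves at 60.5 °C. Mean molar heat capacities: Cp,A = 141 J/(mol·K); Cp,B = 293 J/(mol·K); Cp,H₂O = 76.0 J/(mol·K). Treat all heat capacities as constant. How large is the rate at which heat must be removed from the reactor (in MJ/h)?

Extent of reaction ξ = 0.503 × 19.5 / 2 = 4.9043 mol/s
Reaction term: ξ·ΔH°_rxn = 4.9043 × -71.6 = -351.14 kJ/s
Sensible, feed 121→25 °C: -263.95 kJ/s
Outlet flows (mol/s): A 9.6915, B 4.9043, H₂O 4.9043
Sensible, products 25→60.5 °C: 112.75 kJ/s
Q = ΔH = -502.34 kJ/s = -502.34 kW
Heat removed = 1808.4 MJ/h

Q_out = 1810 MJ/h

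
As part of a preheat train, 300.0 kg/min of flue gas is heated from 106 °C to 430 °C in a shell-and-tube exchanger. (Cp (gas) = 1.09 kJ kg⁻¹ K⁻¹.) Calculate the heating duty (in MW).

Q = ṁ·Cp·ΔT = 300.0 × 1.09 × (430 − 106) = 105950 kJ/min
Converting: 105950 / 60 s = 1765.8 kW
Heating duty = 1.7658 MW

Q = 1.77 MW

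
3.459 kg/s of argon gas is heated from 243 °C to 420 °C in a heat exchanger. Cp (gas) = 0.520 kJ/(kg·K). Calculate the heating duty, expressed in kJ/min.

Q = ṁ·Cp·ΔT = 3.459 × 0.520 × (420 − 243) = 318.37 kJ/s
Heating duty = 19102 kJ/min

Q = 19100 kJ/min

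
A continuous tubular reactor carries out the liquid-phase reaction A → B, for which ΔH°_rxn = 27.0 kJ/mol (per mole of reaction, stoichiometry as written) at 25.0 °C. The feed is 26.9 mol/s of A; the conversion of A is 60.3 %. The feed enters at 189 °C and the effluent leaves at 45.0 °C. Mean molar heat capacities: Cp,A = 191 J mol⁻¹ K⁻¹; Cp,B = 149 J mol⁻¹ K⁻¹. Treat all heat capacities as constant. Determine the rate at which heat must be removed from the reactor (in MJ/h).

Q_out = 1140 MJ/h

Extent of reaction ξ = 0.603 × 26.9 = 16.221 mol/s
Reaction term: ξ·ΔH°_rxn = 16.221 × 27.0 = 437.96 kJ/s
Sensible, feed 189→25 °C: -842.62 kJ/s
Outlet flows (mol/s): A 10.679, B 16.221
Sensible, products 25→45.0 °C: 89.133 kJ/s
Q = ΔH = -315.52 kJ/s = -315.52 kW
Heat removed = 1135.9 MJ/h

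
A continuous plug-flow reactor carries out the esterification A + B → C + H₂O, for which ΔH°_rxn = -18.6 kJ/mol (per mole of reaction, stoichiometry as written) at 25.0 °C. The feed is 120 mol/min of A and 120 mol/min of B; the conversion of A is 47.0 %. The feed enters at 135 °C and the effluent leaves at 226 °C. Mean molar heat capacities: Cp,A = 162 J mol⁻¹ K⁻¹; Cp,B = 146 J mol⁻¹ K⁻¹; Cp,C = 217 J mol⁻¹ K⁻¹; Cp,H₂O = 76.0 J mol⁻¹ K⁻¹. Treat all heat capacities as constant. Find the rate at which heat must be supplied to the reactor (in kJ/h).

Q_in = 129000 kJ/h

Extent of reaction ξ = 0.470 × 120 = 56.4 mol/min
Reaction term: ξ·ΔH°_rxn = 56.4 × -18.6 = -1049 kJ/min
Sensible, feed 135→25 °C: -4065.6 kJ/min
Outlet flows (mol/min): A 63.6, B 63.6, C 56.4, H₂O 56.4
Sensible, products 25→226 °C: 7258.9 kJ/min
Q = ΔH = 2144.3 kJ/min = 35.738 kW
Heat supplied = 128660 kJ/h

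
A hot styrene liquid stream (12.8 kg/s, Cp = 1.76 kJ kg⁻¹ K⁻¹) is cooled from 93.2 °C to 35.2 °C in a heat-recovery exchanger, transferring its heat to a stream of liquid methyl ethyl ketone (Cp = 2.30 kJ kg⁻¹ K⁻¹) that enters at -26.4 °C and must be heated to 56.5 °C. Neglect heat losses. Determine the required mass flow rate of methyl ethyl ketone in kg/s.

Heat released by hot stream: Q = 12.8 × 1.76 × (93.2 − 35.2) = 1306.6 kJ/s
Energy balance on cold side (adiabatic exchanger): Q = ṁ_c·Cp_c·(T_c,out − T_c,in)
ṁ_c = 1306.6 / [2.30 × (56.5 − -26.4)] = 6.8528 kg/s

ṁ_c = 6.85 kg/s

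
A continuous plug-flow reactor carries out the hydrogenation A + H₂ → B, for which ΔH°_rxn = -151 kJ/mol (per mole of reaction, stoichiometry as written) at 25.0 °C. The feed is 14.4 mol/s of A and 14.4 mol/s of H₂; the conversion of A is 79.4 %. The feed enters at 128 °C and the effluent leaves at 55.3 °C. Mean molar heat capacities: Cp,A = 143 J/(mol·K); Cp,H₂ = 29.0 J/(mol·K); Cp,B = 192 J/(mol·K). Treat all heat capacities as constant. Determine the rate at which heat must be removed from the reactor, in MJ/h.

Extent of reaction ξ = 0.794 × 14.4 = 11.434 mol/s
Reaction term: ξ·ΔH°_rxn = 11.434 × -151 = -1726.5 kJ/s
Sensible, feed 128→25 °C: -255.11 kJ/s
Outlet flows (mol/s): A 2.9664, H₂ 2.9664, B 11.434
Sensible, products 25→55.3 °C: 81.976 kJ/s
Q = ΔH = -1899.6 kJ/s = -1899.6 kW
Heat removed = 6838.6 MJ/h

Q_out = 6840 MJ/h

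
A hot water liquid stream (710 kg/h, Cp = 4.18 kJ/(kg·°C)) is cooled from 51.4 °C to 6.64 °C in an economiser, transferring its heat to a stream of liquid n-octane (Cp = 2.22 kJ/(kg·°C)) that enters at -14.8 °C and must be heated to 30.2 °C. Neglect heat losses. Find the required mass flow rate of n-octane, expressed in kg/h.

ṁ_c = 1330 kg/h

Heat released by hot stream: Q = 710 × 4.18 × (51.4 − 6.64) = 132840 kJ/h
Energy balance on cold side (adiabatic exchanger): Q = ṁ_c·Cp_c·(T_c,out − T_c,in)
ṁ_c = 132840 / [2.22 × (30.2 − -14.8)] = 1329.7 kg/h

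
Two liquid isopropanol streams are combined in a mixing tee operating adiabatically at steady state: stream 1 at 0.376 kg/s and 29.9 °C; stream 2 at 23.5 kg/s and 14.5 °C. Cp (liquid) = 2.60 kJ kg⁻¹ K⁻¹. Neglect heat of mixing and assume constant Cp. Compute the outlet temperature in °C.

T_out = 14.7 °C

Energy balance with Q = 0: Σ ṁᵢCp,ᵢ(T_out − Tᵢ) = 0
Σ ṁᵢCp,ᵢTᵢ = 0.376×2.60×29.9 + 23.5×2.60×14.5 = 915.18
Σ ṁᵢCp,ᵢ = 0.376×2.60 + 23.5×2.60 = 62.078
T_out = 915.18 / 62.078 = 14.743 °C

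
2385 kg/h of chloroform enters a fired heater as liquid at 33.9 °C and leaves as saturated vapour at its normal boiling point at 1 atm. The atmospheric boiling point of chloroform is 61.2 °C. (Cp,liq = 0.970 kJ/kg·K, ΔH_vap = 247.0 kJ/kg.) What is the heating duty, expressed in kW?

liquid 33.9→61.2 °C: 26.481 kJ/kg
vaporisation at 61.2 °C: 247 kJ/kg
Δh = 26.481 + 247 = 273.48 kJ/kg
Q = ṁ·Δh = 2385 kg/h × 273.48 kJ/kg = 652250 kJ/h
|Q| = 181.18 kW

Q = 181 kW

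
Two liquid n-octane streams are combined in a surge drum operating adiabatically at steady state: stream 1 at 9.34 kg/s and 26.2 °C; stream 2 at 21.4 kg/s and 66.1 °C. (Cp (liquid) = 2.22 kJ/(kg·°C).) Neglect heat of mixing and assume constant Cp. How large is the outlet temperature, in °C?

T_out = 54.0 °C

Energy balance with Q = 0: Σ ṁᵢCp,ᵢ(T_out − Tᵢ) = 0
T_out = Σ ṁᵢCp,ᵢTᵢ / Σ ṁᵢCp,ᵢ
      = 3683.5 / 68.243 = 53.977 °C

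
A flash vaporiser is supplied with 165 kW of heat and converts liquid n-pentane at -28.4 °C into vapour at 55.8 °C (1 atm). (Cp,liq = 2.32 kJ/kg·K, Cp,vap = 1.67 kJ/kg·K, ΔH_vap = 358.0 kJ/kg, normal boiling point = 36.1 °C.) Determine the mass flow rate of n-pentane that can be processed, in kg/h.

ṁ = 1100 kg/h

Δh = 2.32×(36.1−-28.4) + 358.0 + 1.67×(55.8−36.1) = 540.54 kJ/kg
Q = 165 kW = 165 kJ/s = 594000 kJ/h
ṁ = Q/Δh = 594000 / 540.54 = 1098.9 kg/h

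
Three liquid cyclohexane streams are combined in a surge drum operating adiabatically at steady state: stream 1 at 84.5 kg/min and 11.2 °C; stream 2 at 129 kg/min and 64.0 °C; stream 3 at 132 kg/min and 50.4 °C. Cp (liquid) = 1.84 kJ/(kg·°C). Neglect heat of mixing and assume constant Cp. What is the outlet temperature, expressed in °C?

T_out = 45.9 °C

Adiabatic, steady state ⇒ Σ ṁᵢCp,ᵢ(T_out − Tᵢ) = 0
Σ ṁᵢCp,ᵢTᵢ = 84.5×1.84×11.2 + 129×1.84×64.0 + 132×1.84×50.4 = 29174
Σ ṁᵢCp,ᵢ = 84.5×1.84 + 129×1.84 + 132×1.84 = 635.72
T_out = 29174 / 635.72 = 45.891 °C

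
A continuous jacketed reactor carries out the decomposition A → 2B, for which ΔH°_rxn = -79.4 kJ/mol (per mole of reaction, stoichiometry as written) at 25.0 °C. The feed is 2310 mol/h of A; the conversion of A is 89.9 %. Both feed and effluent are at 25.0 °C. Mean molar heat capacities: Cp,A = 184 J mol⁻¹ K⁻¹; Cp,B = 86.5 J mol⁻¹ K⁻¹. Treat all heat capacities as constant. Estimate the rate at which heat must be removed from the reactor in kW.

Extent of reaction ξ = 0.899 × 2310 = 2076.7 mol/h
Reaction term: ξ·ΔH°_rxn = 2076.7 × -79.4 = -164890 kJ/h
Q = ΔH = -164890 kJ/h = -45.803 kW
Heat removed = 45.803 kW

Q_out = 45.8 kW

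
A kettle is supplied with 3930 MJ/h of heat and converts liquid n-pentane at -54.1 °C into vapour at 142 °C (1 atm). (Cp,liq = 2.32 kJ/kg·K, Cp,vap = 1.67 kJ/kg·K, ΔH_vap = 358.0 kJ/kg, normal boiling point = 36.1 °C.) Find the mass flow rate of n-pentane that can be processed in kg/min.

Δh = 2.32×(36.1−-54.1) + 358.0 + 1.67×(142−36.1) = 744.12 kJ/kg
Q = 3930 MJ/h = 1091.7 kJ/s = 65500 kJ/min
ṁ = Q/Δh = 65500 / 744.12 = 88.024 kg/min

ṁ = 88.0 kg/min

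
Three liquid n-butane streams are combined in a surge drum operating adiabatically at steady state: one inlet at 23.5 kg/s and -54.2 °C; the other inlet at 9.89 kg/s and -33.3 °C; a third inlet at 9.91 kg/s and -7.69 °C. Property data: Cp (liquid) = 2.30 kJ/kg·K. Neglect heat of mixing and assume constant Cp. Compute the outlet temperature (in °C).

T_out = -38.8 °C

No heat crosses the boundary, so H_out = H_in.
Σ ṁᵢCp,ᵢTᵢ = 23.5×2.30×-54.2 + 9.89×2.30×-33.3 + 9.91×2.30×-7.69 = -3862.3
Σ ṁᵢCp,ᵢ = 23.5×2.30 + 9.89×2.30 + 9.91×2.30 = 99.59
T_out = -3862.3 / 99.59 = -38.782 °C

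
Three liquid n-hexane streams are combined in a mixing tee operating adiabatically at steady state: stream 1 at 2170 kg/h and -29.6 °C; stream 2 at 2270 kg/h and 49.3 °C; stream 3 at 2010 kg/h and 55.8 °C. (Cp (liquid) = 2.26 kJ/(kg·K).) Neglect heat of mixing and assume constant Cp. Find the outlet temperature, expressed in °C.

Adiabatic, steady state ⇒ Σ ṁᵢCp,ᵢ(T_out − Tᵢ) = 0
T_out = Σ ṁᵢCp,ᵢTᵢ / Σ ṁᵢCp,ᵢ
      = 361230 / 14577 = 24.781 °C

T_out = 24.8 °C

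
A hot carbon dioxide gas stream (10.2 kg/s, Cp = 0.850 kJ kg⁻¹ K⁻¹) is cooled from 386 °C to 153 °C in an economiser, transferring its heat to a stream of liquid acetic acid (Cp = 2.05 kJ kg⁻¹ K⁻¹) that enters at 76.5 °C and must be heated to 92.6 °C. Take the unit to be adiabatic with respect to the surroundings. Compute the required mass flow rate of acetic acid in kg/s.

ṁ_c = 61.2 kg/s

Heat released by hot stream: Q = 10.2 × 0.850 × (386 − 153) = 2020.1 kJ/s
Energy balance on cold side (adiabatic exchanger): Q = ṁ_c·Cp_c·(T_c,out − T_c,in)
ṁ_c = 2020.1 / [2.05 × (92.6 − 76.5)] = 61.206 kg/s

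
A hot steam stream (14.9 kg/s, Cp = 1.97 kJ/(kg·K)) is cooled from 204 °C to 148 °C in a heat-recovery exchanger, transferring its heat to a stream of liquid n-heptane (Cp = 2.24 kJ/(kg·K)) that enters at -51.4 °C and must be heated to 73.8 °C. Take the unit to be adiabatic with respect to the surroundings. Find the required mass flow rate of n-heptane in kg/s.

ṁ_c = 5.86 kg/s

Heat released by hot stream: Q = 14.9 × 1.97 × (204 − 148) = 1643.8 kJ/s
Energy balance on cold side (adiabatic exchanger): Q = ṁ_c·Cp_c·(T_c,out − T_c,in)
ṁ_c = 1643.8 / [2.24 × (73.8 − -51.4)] = 5.8612 kg/s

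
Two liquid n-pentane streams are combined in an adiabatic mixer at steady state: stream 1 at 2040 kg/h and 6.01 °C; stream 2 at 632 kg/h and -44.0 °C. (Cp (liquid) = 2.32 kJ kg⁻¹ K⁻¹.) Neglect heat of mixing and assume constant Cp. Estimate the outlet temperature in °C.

Energy balance with Q = 0: Σ ṁᵢCp,ᵢ(T_out − Tᵢ) = 0
Σ ṁᵢCp,ᵢTᵢ = 2040×2.32×6.01 + 632×2.32×-44.0 = -36070
Σ ṁᵢCp,ᵢ = 2040×2.32 + 632×2.32 = 6199
T_out = -36070 / 6199 = -5.8187 °C

T_out = -5.82 °C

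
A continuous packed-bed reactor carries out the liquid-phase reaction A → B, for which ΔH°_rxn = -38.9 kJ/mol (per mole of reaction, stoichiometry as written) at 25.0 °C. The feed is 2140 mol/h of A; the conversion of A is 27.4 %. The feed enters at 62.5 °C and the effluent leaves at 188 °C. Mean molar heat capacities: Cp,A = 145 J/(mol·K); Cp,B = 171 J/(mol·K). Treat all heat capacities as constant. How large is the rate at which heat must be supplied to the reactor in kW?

Q_in = 5.17 kW

Extent of reaction ξ = 0.274 × 2140 = 586.36 mol/h
Reaction term: ξ·ΔH°_rxn = 586.36 × -38.9 = -22809 kJ/h
Sensible, feed 62.5→25 °C: -11636 kJ/h
Outlet flows (mol/h): A 1553.6, B 586.36
Sensible, products 25→188 °C: 53064 kJ/h
Q = ΔH = 18618 kJ/h = 5.1717 kW
Heat supplied = 5.1717 kW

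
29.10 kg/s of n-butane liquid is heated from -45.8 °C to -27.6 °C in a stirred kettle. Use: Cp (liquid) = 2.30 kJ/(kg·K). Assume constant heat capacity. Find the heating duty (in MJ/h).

Q = ṁ·Cp·ΔT = 29.10 × 2.30 × (-27.6 − -45.8) = 1218.1 kJ/s
Heating duty = 4385.3 MJ/h

Q = 4390 MJ/h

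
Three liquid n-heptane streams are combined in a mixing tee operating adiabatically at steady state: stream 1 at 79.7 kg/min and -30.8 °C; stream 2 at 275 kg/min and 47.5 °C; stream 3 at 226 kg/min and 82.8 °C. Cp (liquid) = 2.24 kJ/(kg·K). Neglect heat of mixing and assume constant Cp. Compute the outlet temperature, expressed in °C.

Energy balance with Q = 0: Σ ṁᵢCp,ᵢ(T_out − Tᵢ) = 0
T_out = Σ ṁᵢCp,ᵢTᵢ / Σ ṁᵢCp,ᵢ
      = 65678 / 1300.8 = 50.492 °C

T_out = 50.5 °C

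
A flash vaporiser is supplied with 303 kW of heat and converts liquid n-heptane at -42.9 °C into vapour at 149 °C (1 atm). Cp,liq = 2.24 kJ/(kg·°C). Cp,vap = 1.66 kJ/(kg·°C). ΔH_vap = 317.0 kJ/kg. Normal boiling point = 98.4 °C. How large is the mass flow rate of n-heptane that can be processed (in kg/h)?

Δh = 2.24×(98.4−-42.9) + 317.0 + 1.66×(149−98.4) = 717.51 kJ/kg
Q = 303 kW = 303 kJ/s = 1.0908e+06 kJ/h
ṁ = Q/Δh = 1.0908e+06 / 717.51 = 1520.3 kg/h

ṁ = 1520 kg/h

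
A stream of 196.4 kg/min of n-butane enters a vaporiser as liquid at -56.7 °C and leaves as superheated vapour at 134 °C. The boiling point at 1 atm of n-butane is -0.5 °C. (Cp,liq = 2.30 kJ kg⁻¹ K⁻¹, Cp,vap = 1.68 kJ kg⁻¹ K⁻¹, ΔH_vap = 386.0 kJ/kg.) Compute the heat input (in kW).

liquid -56.7→-0.5 °C: 129.26 kJ/kg
vaporisation at -0.5 °C: 386 kJ/kg
vapour -0.5→134 °C: 225.96 kJ/kg
Δh = 129.26 + 386 + 225.96 = 741.22 kJ/kg
Q = ṁ·Δh = 196.4 kg/min × 741.22 kJ/kg = 145580 kJ/min
|Q| = 2426.3 kW

Q = 2430 kW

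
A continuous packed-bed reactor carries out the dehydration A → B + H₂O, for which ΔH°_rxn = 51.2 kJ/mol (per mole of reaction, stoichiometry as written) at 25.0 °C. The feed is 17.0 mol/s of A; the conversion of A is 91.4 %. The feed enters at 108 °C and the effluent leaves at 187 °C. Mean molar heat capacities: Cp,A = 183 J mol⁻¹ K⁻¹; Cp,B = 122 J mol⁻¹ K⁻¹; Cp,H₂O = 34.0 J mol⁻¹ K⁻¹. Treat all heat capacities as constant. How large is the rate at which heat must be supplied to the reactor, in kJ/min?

Extent of reaction ξ = 0.914 × 17.0 = 15.538 mol/s
Reaction term: ξ·ΔH°_rxn = 15.538 × 51.2 = 795.55 kJ/s
Sensible, feed 108→25 °C: -258.21 kJ/s
Outlet flows (mol/s): A 1.462, B 15.538, H₂O 15.538
Sensible, products 25→187 °C: 436.02 kJ/s
Q = ΔH = 973.35 kJ/s = 973.35 kW
Heat supplied = 58401 kJ/min

Q_in = 58400 kJ/min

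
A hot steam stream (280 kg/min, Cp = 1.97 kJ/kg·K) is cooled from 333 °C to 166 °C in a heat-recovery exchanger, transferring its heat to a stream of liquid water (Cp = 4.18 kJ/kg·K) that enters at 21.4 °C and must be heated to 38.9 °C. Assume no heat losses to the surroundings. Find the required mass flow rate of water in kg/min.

Heat released by hot stream: Q = 280 × 1.97 × (333 − 166) = 92117 kJ/min
Energy balance on cold side (adiabatic exchanger): Q = ṁ_c·Cp_c·(T_c,out − T_c,in)
ṁ_c = 92117 / [4.18 × (38.9 − 21.4)] = 1259.3 kg/min

ṁ_c = 1260 kg/min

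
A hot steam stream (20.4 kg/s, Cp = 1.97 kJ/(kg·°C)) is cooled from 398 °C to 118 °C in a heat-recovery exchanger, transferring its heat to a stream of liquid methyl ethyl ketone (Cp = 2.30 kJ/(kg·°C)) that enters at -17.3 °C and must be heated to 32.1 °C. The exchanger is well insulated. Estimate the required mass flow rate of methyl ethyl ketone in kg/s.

ṁ_c = 99.0 kg/s

Heat released by hot stream: Q = 20.4 × 1.97 × (398 − 118) = 11253 kJ/s
Energy balance on cold side (adiabatic exchanger): Q = ṁ_c·Cp_c·(T_c,out − T_c,in)
ṁ_c = 11253 / [2.30 × (32.1 − -17.3)] = 99.037 kg/s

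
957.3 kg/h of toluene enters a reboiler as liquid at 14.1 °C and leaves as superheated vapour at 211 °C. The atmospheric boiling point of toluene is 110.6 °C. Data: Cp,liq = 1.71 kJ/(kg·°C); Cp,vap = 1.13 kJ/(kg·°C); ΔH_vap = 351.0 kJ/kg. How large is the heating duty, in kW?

liquid 14.1→110.6 °C: 165.01 kJ/kg
vaporisation at 110.6 °C: 351 kJ/kg
vapour 110.6→211 °C: 113.45 kJ/kg
Δh = 165.01 + 351 + 113.45 = 629.47 kJ/kg
Q = ṁ·Δh = 957.3 kg/h × 629.47 kJ/kg = 602590 kJ/h
|Q| = 167.39 kW

Q = 167 kW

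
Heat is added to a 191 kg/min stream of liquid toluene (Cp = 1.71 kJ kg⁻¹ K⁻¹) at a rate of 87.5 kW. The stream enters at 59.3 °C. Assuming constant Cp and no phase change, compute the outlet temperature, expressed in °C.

T_out = 75.4 °C

Q = 87.5 kW = 5250 kJ/min
ΔT = Q/(ṁ·Cp) = 5250/(191×1.71) = 16.074 K
T_out = 59.3 + 16.074 = 75.374 °C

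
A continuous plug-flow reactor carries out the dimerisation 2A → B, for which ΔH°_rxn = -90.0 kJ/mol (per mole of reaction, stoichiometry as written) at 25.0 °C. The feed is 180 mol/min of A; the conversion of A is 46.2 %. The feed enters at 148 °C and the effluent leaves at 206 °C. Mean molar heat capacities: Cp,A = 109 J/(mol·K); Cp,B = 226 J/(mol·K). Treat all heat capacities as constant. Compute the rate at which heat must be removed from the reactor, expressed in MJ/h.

Q_out = 153 MJ/h

Extent of reaction ξ = 0.462 × 180 / 2 = 41.58 mol/min
Reaction term: ξ·ΔH°_rxn = 41.58 × -90.0 = -3742.2 kJ/min
Sensible, feed 148→25 °C: -2413.3 kJ/min
Outlet flows (mol/min): A 96.84, B 41.58
Sensible, products 25→206 °C: 3611.4 kJ/min
Q = ΔH = -2544 kJ/min = -42.401 kW
Heat removed = 152.64 MJ/h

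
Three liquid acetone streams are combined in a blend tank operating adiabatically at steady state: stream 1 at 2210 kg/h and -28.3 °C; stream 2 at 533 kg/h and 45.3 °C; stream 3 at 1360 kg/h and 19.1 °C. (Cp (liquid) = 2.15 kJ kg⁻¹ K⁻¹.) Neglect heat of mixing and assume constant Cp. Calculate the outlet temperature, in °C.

T_out = -3.03 °C

No heat crosses the boundary, so H_out = H_in.
T_out = Σ ṁᵢCp,ᵢTᵢ / Σ ṁᵢCp,ᵢ
      = -26708 / 8821.5 = -3.0276 °C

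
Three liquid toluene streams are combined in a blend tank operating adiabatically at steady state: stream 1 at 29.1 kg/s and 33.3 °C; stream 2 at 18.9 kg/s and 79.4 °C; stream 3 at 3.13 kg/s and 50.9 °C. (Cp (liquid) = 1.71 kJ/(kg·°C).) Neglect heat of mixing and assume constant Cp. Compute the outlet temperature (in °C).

T_out = 51.4 °C

Adiabatic, steady state ⇒ Σ ṁᵢCp,ᵢ(T_out − Tᵢ) = 0
T_out = Σ ṁᵢCp,ᵢTᵢ / Σ ṁᵢCp,ᵢ
      = 4495.6 / 87.432 = 51.418 °C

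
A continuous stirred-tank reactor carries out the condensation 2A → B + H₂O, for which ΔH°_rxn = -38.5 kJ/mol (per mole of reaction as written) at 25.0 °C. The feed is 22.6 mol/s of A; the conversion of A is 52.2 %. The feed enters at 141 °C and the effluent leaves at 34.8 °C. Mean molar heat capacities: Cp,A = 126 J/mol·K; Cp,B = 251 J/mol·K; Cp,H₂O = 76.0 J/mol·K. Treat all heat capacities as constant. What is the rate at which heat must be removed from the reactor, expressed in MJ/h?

Q_out = 1890 MJ/h

Extent of reaction ξ = 0.522 × 22.6 / 2 = 5.8986 mol/s
Reaction term: ξ·ΔH°_rxn = 5.8986 × -38.5 = -227.1 kJ/s
Sensible, feed 141→25 °C: -330.32 kJ/s
Outlet flows (mol/s): A 10.803, B 5.8986, H₂O 5.8986
Sensible, products 25→34.8 °C: 32.242 kJ/s
Q = ΔH = -525.18 kJ/s = -525.18 kW
Heat removed = 1890.6 MJ/h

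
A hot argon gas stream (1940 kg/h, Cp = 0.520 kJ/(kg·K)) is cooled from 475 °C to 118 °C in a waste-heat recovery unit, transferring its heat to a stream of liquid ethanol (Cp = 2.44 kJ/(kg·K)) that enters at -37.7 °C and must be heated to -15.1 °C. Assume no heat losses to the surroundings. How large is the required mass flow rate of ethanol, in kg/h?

Heat released by hot stream: Q = 1940 × 0.520 × (475 − 118) = 360140 kJ/h
Energy balance on cold side (adiabatic exchanger): Q = ṁ_c·Cp_c·(T_c,out − T_c,in)
ṁ_c = 360140 / [2.44 × (-15.1 − -37.7)] = 6530.9 kg/h

ṁ_c = 6530 kg/h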